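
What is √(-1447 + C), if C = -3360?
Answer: I*√4807 ≈ 69.333*I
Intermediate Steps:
√(-1447 + C) = √(-1447 - 3360) = √(-4807) = I*√4807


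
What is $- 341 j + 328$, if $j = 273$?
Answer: $-92765$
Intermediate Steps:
$- 341 j + 328 = \left(-341\right) 273 + 328 = -93093 + 328 = -92765$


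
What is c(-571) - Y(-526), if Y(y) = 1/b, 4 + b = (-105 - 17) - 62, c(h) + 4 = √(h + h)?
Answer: -751/188 + I*√1142 ≈ -3.9947 + 33.794*I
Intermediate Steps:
c(h) = -4 + √2*√h (c(h) = -4 + √(h + h) = -4 + √(2*h) = -4 + √2*√h)
b = -188 (b = -4 + ((-105 - 17) - 62) = -4 + (-122 - 62) = -4 - 184 = -188)
Y(y) = -1/188 (Y(y) = 1/(-188) = -1/188)
c(-571) - Y(-526) = (-4 + √2*√(-571)) - 1*(-1/188) = (-4 + √2*(I*√571)) + 1/188 = (-4 + I*√1142) + 1/188 = -751/188 + I*√1142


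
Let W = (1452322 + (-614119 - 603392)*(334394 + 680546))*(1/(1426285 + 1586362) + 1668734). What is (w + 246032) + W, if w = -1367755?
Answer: -6212238403186535854688963/3012647 ≈ -2.0621e+18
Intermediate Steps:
W = -6212238403183156499258182/3012647 (W = (1452322 - 1217511*1014940)*(1/3012647 + 1668734) = (1452322 - 1235700614340)*(1/3012647 + 1668734) = -1235699162018*5027306478899/3012647 = -6212238403183156499258182/3012647 ≈ -2.0621e+18)
(w + 246032) + W = (-1367755 + 246032) - 6212238403183156499258182/3012647 = -1121723 - 6212238403183156499258182/3012647 = -6212238403186535854688963/3012647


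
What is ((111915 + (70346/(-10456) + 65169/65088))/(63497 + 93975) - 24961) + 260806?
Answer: 50149578882797189/212637231104 ≈ 2.3585e+5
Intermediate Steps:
((111915 + (70346/(-10456) + 65169/65088))/(63497 + 93975) - 24961) + 260806 = ((111915 + (70346*(-1/10456) + 65169*(1/65088)))/157472 - 24961) + 260806 = ((111915 + (-35173/5228 + 7241/7232))*(1/157472) - 24961) + 260806 = ((111915 - 54128797/9452224)*(1/157472) - 24961) + 260806 = ((1057791520163/9452224)*(1/157472) - 24961) + 260806 = (151113074309/212637231104 - 24961) + 260806 = -5307486812512635/212637231104 + 260806 = 50149578882797189/212637231104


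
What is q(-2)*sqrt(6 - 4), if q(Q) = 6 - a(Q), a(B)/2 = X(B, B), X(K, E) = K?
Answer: 10*sqrt(2) ≈ 14.142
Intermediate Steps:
a(B) = 2*B
q(Q) = 6 - 2*Q
q(-2)*sqrt(6 - 4) = (6 - 2*(-2))*sqrt(6 - 4) = (6 + 4)*sqrt(2) = 10*sqrt(2)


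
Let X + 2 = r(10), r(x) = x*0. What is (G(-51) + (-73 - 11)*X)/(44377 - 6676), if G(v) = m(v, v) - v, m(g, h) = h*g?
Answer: 940/12567 ≈ 0.074799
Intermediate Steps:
r(x) = 0
X = -2 (X = -2 + 0 = -2)
m(g, h) = g*h
G(v) = v**2 - v (G(v) = v*v - v = v**2 - v)
(G(-51) + (-73 - 11)*X)/(44377 - 6676) = (-51*(-1 - 51) + (-73 - 11)*(-2))/(44377 - 6676) = (-51*(-52) - 84*(-2))/37701 = (2652 + 168)*(1/37701) = 2820*(1/37701) = 940/12567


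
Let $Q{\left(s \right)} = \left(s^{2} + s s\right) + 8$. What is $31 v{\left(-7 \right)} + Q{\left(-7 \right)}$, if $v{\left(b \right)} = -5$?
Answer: $-49$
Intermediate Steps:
$Q{\left(s \right)} = 8 + 2 s^{2}$ ($Q{\left(s \right)} = \left(s^{2} + s^{2}\right) + 8 = 2 s^{2} + 8 = 8 + 2 s^{2}$)
$31 v{\left(-7 \right)} + Q{\left(-7 \right)} = 31 \left(-5\right) + \left(8 + 2 \left(-7\right)^{2}\right) = -155 + \left(8 + 2 \cdot 49\right) = -155 + \left(8 + 98\right) = -155 + 106 = -49$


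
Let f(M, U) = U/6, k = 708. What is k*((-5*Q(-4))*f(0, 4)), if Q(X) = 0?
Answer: 0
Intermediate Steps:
f(M, U) = U/6 (f(M, U) = U*(⅙) = U/6)
k*((-5*Q(-4))*f(0, 4)) = 708*((-5*0)*((⅙)*4)) = 708*(0*(⅔)) = 708*0 = 0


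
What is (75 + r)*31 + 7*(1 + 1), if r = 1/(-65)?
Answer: 152004/65 ≈ 2338.5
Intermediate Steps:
r = -1/65 ≈ -0.015385
(75 + r)*31 + 7*(1 + 1) = (75 - 1/65)*31 + 7*(1 + 1) = (4874/65)*31 + 7*2 = 151094/65 + 14 = 152004/65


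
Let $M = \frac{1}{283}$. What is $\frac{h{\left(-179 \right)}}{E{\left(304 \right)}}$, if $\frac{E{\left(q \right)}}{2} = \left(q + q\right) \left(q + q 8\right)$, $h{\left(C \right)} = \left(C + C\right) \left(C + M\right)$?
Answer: $\frac{283357}{14711472} \approx 0.019261$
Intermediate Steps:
$M = \frac{1}{283} \approx 0.0035336$
$h{\left(C \right)} = 2 C \left(\frac{1}{283} + C\right)$ ($h{\left(C \right)} = \left(C + C\right) \left(C + \frac{1}{283}\right) = 2 C \left(\frac{1}{283} + C\right)$)
$E{\left(q \right)} = 36 q^{2}$ ($E{\left(q \right)} = 2 \left(q + q\right) \left(q + q 8\right) = 2 \cdot 2 q \left(q + 8 q\right) = 2 \cdot 2 q 9 q = 2 \cdot 18 q^{2} = 36 q^{2}$)
$\frac{h{\left(-179 \right)}}{E{\left(304 \right)}} = \frac{\frac{2}{283} \left(-179\right) \left(1 + 283 \left(-179\right)\right)}{36 \cdot 304^{2}} = \frac{\frac{2}{283} \left(-179\right) \left(1 - 50657\right)}{36 \cdot 92416} = \frac{\frac{2}{283} \left(-179\right) \left(-50656\right)}{3326976} = \frac{18134848}{283} \cdot \frac{1}{3326976} = \frac{283357}{14711472}$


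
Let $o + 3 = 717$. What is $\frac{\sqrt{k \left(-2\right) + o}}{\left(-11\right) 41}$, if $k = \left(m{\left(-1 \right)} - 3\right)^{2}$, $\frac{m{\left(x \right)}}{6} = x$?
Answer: $- \frac{2 \sqrt{138}}{451} \approx -0.052095$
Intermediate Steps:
$o = 714$ ($o = -3 + 717 = 714$)
$m{\left(x \right)} = 6 x$
$k = 81$ ($k = \left(6 \left(-1\right) - 3\right)^{2} = \left(-6 - 3\right)^{2} = \left(-9\right)^{2} = 81$)
$\frac{\sqrt{k \left(-2\right) + o}}{\left(-11\right) 41} = \frac{\sqrt{81 \left(-2\right) + 714}}{\left(-11\right) 41} = \frac{\sqrt{-162 + 714}}{-451} = \sqrt{552} \left(- \frac{1}{451}\right) = 2 \sqrt{138} \left(- \frac{1}{451}\right) = - \frac{2 \sqrt{138}}{451}$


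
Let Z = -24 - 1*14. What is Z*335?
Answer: -12730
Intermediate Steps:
Z = -38 (Z = -24 - 14 = -38)
Z*335 = -38*335 = -12730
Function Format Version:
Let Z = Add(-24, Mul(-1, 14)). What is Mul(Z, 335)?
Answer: -12730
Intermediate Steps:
Z = -38 (Z = Add(-24, -14) = -38)
Mul(Z, 335) = Mul(-38, 335) = -12730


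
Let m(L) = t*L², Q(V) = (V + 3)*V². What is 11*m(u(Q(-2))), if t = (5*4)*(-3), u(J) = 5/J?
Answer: -4125/4 ≈ -1031.3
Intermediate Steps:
Q(V) = V²*(3 + V) (Q(V) = (3 + V)*V² = V²*(3 + V))
t = -60 (t = 20*(-3) = -60)
m(L) = -60*L²
11*m(u(Q(-2))) = 11*(-60*25/(16*(3 - 2)²)) = 11*(-60*(5/((4*1)))²) = 11*(-60*(5/4)²) = 11*(-60*25/16) = 11*(-375/4) = -4125/4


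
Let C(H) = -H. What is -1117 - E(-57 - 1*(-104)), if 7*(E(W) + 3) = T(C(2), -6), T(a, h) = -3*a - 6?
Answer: -1114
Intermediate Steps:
T(a, h) = -6 - 3*a
E(W) = -3 (E(W) = -3 + (-6 - (-3)*2)/7 = -3 + (-6 - 3*(-2))/7 = -3 + (-6 + 6)/7 = -3 + (⅐)*0 = -3 + 0 = -3)
-1117 - E(-57 - 1*(-104)) = -1117 - 1*(-3) = -1117 + 3 = -1114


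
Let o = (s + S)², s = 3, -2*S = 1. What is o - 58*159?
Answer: -36863/4 ≈ -9215.8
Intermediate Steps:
S = -½ (S = -½*1 = -½ ≈ -0.50000)
o = 25/4 (o = (3 - ½)² = (5/2)² = 25/4 ≈ 6.2500)
o - 58*159 = 25/4 - 58*159 = 25/4 - 9222 = -36863/4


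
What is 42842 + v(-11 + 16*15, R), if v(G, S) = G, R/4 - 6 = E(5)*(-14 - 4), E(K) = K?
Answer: 43071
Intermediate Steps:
R = -336 (R = 24 + 4*(5*(-14 - 4)) = 24 + 4*(5*(-18)) = 24 + 4*(-90) = 24 - 360 = -336)
42842 + v(-11 + 16*15, R) = 42842 + (-11 + 16*15) = 42842 + (-11 + 240) = 42842 + 229 = 43071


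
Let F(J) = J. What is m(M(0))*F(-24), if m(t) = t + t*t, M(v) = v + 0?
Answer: 0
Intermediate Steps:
M(v) = v
m(t) = t + t²
m(M(0))*F(-24) = (0*(1 + 0))*(-24) = (0*1)*(-24) = 0*(-24) = 0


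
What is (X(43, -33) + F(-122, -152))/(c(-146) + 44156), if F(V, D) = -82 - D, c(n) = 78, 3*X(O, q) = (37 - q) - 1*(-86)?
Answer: 61/22117 ≈ 0.0027581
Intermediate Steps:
X(O, q) = 41 - q/3 (X(O, q) = ((37 - q) - 1*(-86))/3 = ((37 - q) + 86)/3 = (123 - q)/3 = 41 - q/3)
(X(43, -33) + F(-122, -152))/(c(-146) + 44156) = ((41 - ⅓*(-33)) + (-82 - 1*(-152)))/(78 + 44156) = ((41 + 11) + (-82 + 152))/44234 = (52 + 70)*(1/44234) = 122*(1/44234) = 61/22117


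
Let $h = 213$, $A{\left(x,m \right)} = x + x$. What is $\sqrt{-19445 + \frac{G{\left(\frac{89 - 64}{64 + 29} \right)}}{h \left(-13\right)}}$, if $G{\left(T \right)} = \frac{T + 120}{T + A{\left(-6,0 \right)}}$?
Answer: $\frac{i \sqrt{177461144243435130}}{3020979} \approx 139.45 i$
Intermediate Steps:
$A{\left(x,m \right)} = 2 x$
$G{\left(T \right)} = \frac{120 + T}{-12 + T}$ ($G{\left(T \right)} = \frac{T + 120}{T + 2 \left(-6\right)} = \frac{120 + T}{T - 12} = \frac{120 + T}{-12 + T}$)
$\sqrt{-19445 + \frac{G{\left(\frac{89 - 64}{64 + 29} \right)}}{h \left(-13\right)}} = \sqrt{-19445 + \frac{\frac{1}{-12 + \frac{89 - 64}{64 + 29}} \left(120 + \frac{89 - 64}{64 + 29}\right)}{213 \left(-13\right)}} = \sqrt{-19445 + \frac{\frac{1}{-12 + \frac{25}{93}} \left(120 + \frac{25}{93}\right)}{-2769}} = \sqrt{-19445 + \frac{120 + 25 \cdot \frac{1}{93}}{-12 + 25 \cdot \frac{1}{93}} \left(- \frac{1}{2769}\right)} = \sqrt{-19445 + \frac{120 + \frac{25}{93}}{-12 + \frac{25}{93}} \left(- \frac{1}{2769}\right)} = \sqrt{-19445 + \frac{1}{- \frac{1091}{93}} \cdot \frac{11185}{93} \left(- \frac{1}{2769}\right)} = \sqrt{-19445 + \left(- \frac{93}{1091}\right) \frac{11185}{93} \left(- \frac{1}{2769}\right)} = \sqrt{-19445 - - \frac{11185}{3020979}} = \sqrt{-19445 + \frac{11185}{3020979}} = \sqrt{- \frac{58742925470}{3020979}} = \frac{i \sqrt{177461144243435130}}{3020979}$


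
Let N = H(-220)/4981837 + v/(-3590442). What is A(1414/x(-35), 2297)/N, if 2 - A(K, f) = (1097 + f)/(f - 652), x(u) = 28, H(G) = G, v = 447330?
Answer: 44291611128648/87314839162625 ≈ 0.50726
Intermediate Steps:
A(K, f) = 2 - (1097 + f)/(-652 + f) (A(K, f) = 2 - (1097 + f)/(f - 652) = 2 - (1097 + f)/(-652 + f))
N = -371552507075/2981166133659 (N = -220/4981837 + 447330/(-3590442) = -220*1/4981837 + 447330*(-1/3590442) = -220/4981837 - 74555/598407 = -371552507075/2981166133659 ≈ -0.12463)
A(1414/x(-35), 2297)/N = ((-2401 + 2297)/(-652 + 2297))/(-371552507075/2981166133659) = (-104/1645)*(-2981166133659/371552507075) = ((1/1645)*(-104))*(-2981166133659/371552507075) = -104/1645*(-2981166133659/371552507075) = 44291611128648/87314839162625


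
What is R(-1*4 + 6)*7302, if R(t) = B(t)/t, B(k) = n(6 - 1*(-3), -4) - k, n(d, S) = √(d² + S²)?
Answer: -7302 + 3651*√97 ≈ 28656.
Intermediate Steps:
n(d, S) = √(S² + d²)
B(k) = √97 - k (B(k) = √((-4)² + (6 - 1*(-3))²) - k = √(16 + (6 + 3)²) - k = √(16 + 9²) - k = √(16 + 81) - k = √97 - k)
R(t) = (√97 - t)/t
R(-1*4 + 6)*7302 = ((√97 - (-1*4 + 6))/(-1*4 + 6))*7302 = ((√97 - (-4 + 6))/(-4 + 6))*7302 = ((√97 - 1*2)/2)*7302 = ((√97 - 2)/2)*7302 = ((-2 + √97)/2)*7302 = (-1 + √97/2)*7302 = -7302 + 3651*√97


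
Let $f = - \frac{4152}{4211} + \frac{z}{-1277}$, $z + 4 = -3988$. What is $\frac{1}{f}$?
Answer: $\frac{5377447}{11508208} \approx 0.46727$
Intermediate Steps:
$z = -3992$ ($z = -4 - 3988 = -3992$)
$f = \frac{11508208}{5377447}$ ($f = - \frac{4152}{4211} - \frac{3992}{-1277} = \left(-4152\right) \frac{1}{4211} - - \frac{3992}{1277} = - \frac{4152}{4211} + \frac{3992}{1277} = \frac{11508208}{5377447} \approx 2.1401$)
$\frac{1}{f} = \frac{1}{\frac{11508208}{5377447}} = \frac{5377447}{11508208}$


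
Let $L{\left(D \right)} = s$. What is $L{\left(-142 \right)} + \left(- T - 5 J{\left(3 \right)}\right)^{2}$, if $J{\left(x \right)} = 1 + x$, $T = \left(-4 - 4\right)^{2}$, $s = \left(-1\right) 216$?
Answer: $6840$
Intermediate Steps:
$s = -216$
$L{\left(D \right)} = -216$
$T = 64$ ($T = \left(-8\right)^{2} = 64$)
$L{\left(-142 \right)} + \left(- T - 5 J{\left(3 \right)}\right)^{2} = -216 + \left(\left(-1\right) 64 - 5 \left(1 + 3\right)\right)^{2} = -216 + \left(-64 - 20\right)^{2} = -216 + \left(-84\right)^{2} = -216 + 7056 = 6840$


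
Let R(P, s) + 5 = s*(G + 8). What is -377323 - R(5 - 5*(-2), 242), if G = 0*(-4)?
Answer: -379254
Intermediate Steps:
G = 0
R(P, s) = -5 + 8*s (R(P, s) = -5 + s*(0 + 8) = -5 + s*8 = -5 + 8*s)
-377323 - R(5 - 5*(-2), 242) = -377323 - (-5 + 8*242) = -377323 - (-5 + 1936) = -377323 - 1*1931 = -377323 - 1931 = -379254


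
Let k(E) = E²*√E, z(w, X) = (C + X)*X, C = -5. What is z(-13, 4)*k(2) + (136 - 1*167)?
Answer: -31 - 16*√2 ≈ -53.627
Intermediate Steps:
z(w, X) = X*(-5 + X) (z(w, X) = (-5 + X)*X = X*(-5 + X))
k(E) = E^(5/2)
z(-13, 4)*k(2) + (136 - 1*167) = (4*(-5 + 4))*2^(5/2) + (136 - 1*167) = (4*(-1))*(4*√2) + (136 - 167) = -16*√2 - 31 = -31 - 16*√2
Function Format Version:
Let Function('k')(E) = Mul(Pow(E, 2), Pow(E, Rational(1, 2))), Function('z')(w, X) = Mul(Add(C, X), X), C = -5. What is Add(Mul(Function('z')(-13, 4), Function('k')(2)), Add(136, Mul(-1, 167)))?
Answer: Add(-31, Mul(-16, Pow(2, Rational(1, 2)))) ≈ -53.627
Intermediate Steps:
Function('z')(w, X) = Mul(X, Add(-5, X)) (Function('z')(w, X) = Mul(Add(-5, X), X) = Mul(X, Add(-5, X)))
Function('k')(E) = Pow(E, Rational(5, 2))
Add(Mul(Function('z')(-13, 4), Function('k')(2)), Add(136, Mul(-1, 167))) = Add(Mul(Mul(4, Add(-5, 4)), Pow(2, Rational(5, 2))), Add(136, Mul(-1, 167))) = Add(Mul(Mul(4, -1), Mul(4, Pow(2, Rational(1, 2)))), Add(136, -167)) = Add(Mul(-4, Mul(4, Pow(2, Rational(1, 2)))), -31) = Add(Mul(-16, Pow(2, Rational(1, 2))), -31) = Add(-31, Mul(-16, Pow(2, Rational(1, 2))))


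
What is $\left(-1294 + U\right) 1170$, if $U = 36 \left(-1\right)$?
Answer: $-1556100$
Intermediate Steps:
$U = -36$
$\left(-1294 + U\right) 1170 = \left(-1294 - 36\right) 1170 = \left(-1330\right) 1170 = -1556100$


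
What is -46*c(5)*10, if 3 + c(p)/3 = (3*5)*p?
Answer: -99360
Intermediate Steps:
c(p) = -9 + 45*p (c(p) = -9 + 3*((3*5)*p) = -9 + 3*(15*p) = -9 + 45*p)
-46*c(5)*10 = -46*(-9 + 45*5)*10 = -46*(-9 + 225)*10 = -46*216*10 = -9936*10 = -99360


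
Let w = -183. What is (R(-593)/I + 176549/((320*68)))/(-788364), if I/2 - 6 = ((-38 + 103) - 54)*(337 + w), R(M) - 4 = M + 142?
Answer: -868441/85774003200 ≈ -1.0125e-5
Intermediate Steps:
R(M) = 146 + M (R(M) = 4 + (M + 142) = 4 + (142 + M) = 146 + M)
I = 3400 (I = 12 + 2*(((-38 + 103) - 54)*(337 - 183)) = 12 + 2*((65 - 54)*154) = 12 + 2*(11*154) = 12 + 2*1694 = 12 + 3388 = 3400)
(R(-593)/I + 176549/((320*68)))/(-788364) = ((146 - 593)/3400 + 176549/((320*68)))/(-788364) = (-447*1/3400 + 176549/21760)*(-1/788364) = (-447/3400 + 176549*(1/21760))*(-1/788364) = (-447/3400 + 176549/21760)*(-1/788364) = (868441/108800)*(-1/788364) = -868441/85774003200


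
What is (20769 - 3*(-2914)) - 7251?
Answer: 22260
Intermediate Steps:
(20769 - 3*(-2914)) - 7251 = (20769 + 8742) - 7251 = 29511 - 7251 = 22260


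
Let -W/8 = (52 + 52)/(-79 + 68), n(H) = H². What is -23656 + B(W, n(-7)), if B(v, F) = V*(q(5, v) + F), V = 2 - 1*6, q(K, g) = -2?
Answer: -23844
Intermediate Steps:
V = -4 (V = 2 - 6 = -4)
W = 832/11 (W = -8*(52 + 52)/(-79 + 68) = -832/(-11) = -832*(-1)/11 = -8*(-104/11) = 832/11 ≈ 75.636)
B(v, F) = 8 - 4*F (B(v, F) = -4*(-2 + F) = 8 - 4*F)
-23656 + B(W, n(-7)) = -23656 + (8 - 4*(-7)²) = -23656 + (8 - 4*49) = -23656 + (8 - 196) = -23656 - 188 = -23844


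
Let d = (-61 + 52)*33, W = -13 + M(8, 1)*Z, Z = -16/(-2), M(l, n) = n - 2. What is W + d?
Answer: -318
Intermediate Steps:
M(l, n) = -2 + n
Z = 8 (Z = -16*(-½) = 8)
W = -21 (W = -13 + (-2 + 1)*8 = -13 - 1*8 = -13 - 8 = -21)
d = -297 (d = -9*33 = -297)
W + d = -21 - 297 = -318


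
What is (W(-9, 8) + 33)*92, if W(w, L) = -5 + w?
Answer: 1748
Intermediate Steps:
(W(-9, 8) + 33)*92 = ((-5 - 9) + 33)*92 = (-14 + 33)*92 = 19*92 = 1748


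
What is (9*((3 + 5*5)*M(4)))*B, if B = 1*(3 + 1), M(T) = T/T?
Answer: 1008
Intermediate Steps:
M(T) = 1
B = 4 (B = 1*4 = 4)
(9*((3 + 5*5)*M(4)))*B = (9*((3 + 5*5)*1))*4 = (9*((3 + 25)*1))*4 = (9*(28*1))*4 = (9*28)*4 = 252*4 = 1008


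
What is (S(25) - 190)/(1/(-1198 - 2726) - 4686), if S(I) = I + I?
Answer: 109872/3677573 ≈ 0.029876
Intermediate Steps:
S(I) = 2*I
(S(25) - 190)/(1/(-1198 - 2726) - 4686) = (2*25 - 190)/(1/(-1198 - 2726) - 4686) = (50 - 190)/(1/(-3924) - 4686) = -140/(-1/3924 - 4686) = -140/(-18387865/3924) = -140*(-3924/18387865) = 109872/3677573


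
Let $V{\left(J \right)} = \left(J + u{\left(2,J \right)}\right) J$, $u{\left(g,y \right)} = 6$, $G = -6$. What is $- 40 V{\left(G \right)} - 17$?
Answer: $-17$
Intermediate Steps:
$V{\left(J \right)} = J \left(6 + J\right)$ ($V{\left(J \right)} = \left(J + 6\right) J = \left(6 + J\right) J = J \left(6 + J\right)$)
$- 40 V{\left(G \right)} - 17 = - 40 \left(- 6 \left(6 - 6\right)\right) - 17 = - 40 \left(\left(-6\right) 0\right) - 17 = \left(-40\right) 0 - 17 = 0 - 17 = -17$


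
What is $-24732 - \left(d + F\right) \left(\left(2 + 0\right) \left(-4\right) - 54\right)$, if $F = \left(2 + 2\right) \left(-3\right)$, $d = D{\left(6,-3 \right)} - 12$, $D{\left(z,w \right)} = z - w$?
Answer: $-25662$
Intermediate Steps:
$d = -3$ ($d = \left(6 - -3\right) - 12 = \left(6 + 3\right) - 12 = 9 - 12 = -3$)
$F = -12$ ($F = 4 \left(-3\right) = -12$)
$-24732 - \left(d + F\right) \left(\left(2 + 0\right) \left(-4\right) - 54\right) = -24732 - \left(-3 - 12\right) \left(\left(2 + 0\right) \left(-4\right) - 54\right) = -24732 - - 15 \left(2 \left(-4\right) - 54\right) = -24732 - - 15 \left(-8 - 54\right) = -24732 - \left(-15\right) \left(-62\right) = -24732 - 930 = -25662$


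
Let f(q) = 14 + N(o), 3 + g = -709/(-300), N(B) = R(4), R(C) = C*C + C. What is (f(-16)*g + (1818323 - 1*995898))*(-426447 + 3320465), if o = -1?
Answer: 178503758085527/75 ≈ 2.3800e+12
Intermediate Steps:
R(C) = C + C² (R(C) = C² + C = C + C²)
N(B) = 20 (N(B) = 4*(1 + 4) = 4*5 = 20)
g = -191/300 (g = -3 - 709/(-300) = -3 - 709*(-1/300) = -3 + 709/300 = -191/300 ≈ -0.63667)
f(q) = 34 (f(q) = 14 + 20 = 34)
(f(-16)*g + (1818323 - 1*995898))*(-426447 + 3320465) = (34*(-191/300) + (1818323 - 1*995898))*(-426447 + 3320465) = (-3247/150 + (1818323 - 995898))*2894018 = (-3247/150 + 822425)*2894018 = (123360503/150)*2894018 = 178503758085527/75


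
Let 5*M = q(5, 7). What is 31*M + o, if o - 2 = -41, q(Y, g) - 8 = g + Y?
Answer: 85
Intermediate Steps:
q(Y, g) = 8 + Y + g (q(Y, g) = 8 + (g + Y) = 8 + (Y + g) = 8 + Y + g)
o = -39 (o = 2 - 41 = -39)
M = 4 (M = (8 + 5 + 7)/5 = (⅕)*20 = 4)
31*M + o = 31*4 - 39 = 124 - 39 = 85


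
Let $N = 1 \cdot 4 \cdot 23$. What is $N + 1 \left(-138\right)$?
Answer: $-46$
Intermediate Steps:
$N = 92$ ($N = 4 \cdot 23 = 92$)
$N + 1 \left(-138\right) = 92 + 1 \left(-138\right) = 92 - 138 = -46$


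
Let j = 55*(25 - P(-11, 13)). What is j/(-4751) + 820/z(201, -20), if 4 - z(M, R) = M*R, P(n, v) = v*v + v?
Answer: 9660765/4779506 ≈ 2.0213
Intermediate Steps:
P(n, v) = v + v² (P(n, v) = v² + v = v + v²)
z(M, R) = 4 - M*R
j = -8635 (j = 55*(25 - 13*(1 + 13)) = 55*(25 - 13*14) = 55*(25 - 1*182) = 55*(25 - 182) = 55*(-157) = -8635)
j/(-4751) + 820/z(201, -20) = -8635/(-4751) + 820/(4 - 1*201*(-20)) = -8635*(-1/4751) + 820/(4 + 4020) = 8635/4751 + 820/4024 = 8635/4751 + 820*(1/4024) = 8635/4751 + 205/1006 = 9660765/4779506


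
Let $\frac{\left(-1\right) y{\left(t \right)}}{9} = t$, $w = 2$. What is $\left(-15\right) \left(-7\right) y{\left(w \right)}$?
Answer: $-1890$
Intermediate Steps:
$y{\left(t \right)} = - 9 t$
$\left(-15\right) \left(-7\right) y{\left(w \right)} = \left(-15\right) \left(-7\right) \left(\left(-9\right) 2\right) = 105 \left(-18\right) = -1890$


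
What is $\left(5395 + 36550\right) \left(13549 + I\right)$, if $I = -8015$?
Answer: $232123630$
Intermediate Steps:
$\left(5395 + 36550\right) \left(13549 + I\right) = \left(5395 + 36550\right) \left(13549 - 8015\right) = 41945 \cdot 5534 = 232123630$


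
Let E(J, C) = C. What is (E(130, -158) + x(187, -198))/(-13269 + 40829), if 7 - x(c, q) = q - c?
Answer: 9/1060 ≈ 0.0084906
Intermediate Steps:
x(c, q) = 7 + c - q (x(c, q) = 7 - (q - c) = 7 + (c - q) = 7 + c - q)
(E(130, -158) + x(187, -198))/(-13269 + 40829) = (-158 + (7 + 187 - 1*(-198)))/(-13269 + 40829) = (-158 + (7 + 187 + 198))/27560 = (-158 + 392)*(1/27560) = 234*(1/27560) = 9/1060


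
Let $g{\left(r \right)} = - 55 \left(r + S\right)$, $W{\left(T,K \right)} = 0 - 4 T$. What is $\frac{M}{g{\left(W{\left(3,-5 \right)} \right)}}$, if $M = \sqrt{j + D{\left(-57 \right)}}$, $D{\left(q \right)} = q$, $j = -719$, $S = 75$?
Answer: $- \frac{2 i \sqrt{194}}{3465} \approx - 0.0080395 i$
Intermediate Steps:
$W{\left(T,K \right)} = - 4 T$
$g{\left(r \right)} = -4125 - 55 r$ ($g{\left(r \right)} = - 55 \left(r + 75\right) = - 55 \left(75 + r\right) = -4125 - 55 r$)
$M = 2 i \sqrt{194}$ ($M = \sqrt{-719 - 57} = \sqrt{-776} = 2 i \sqrt{194} \approx 27.857 i$)
$\frac{M}{g{\left(W{\left(3,-5 \right)} \right)}} = \frac{2 i \sqrt{194}}{-4125 - 55 \left(\left(-4\right) 3\right)} = \frac{2 i \sqrt{194}}{-4125 - -660} = \frac{2 i \sqrt{194}}{-4125 + 660} = \frac{2 i \sqrt{194}}{-3465} = 2 i \sqrt{194} \left(- \frac{1}{3465}\right) = - \frac{2 i \sqrt{194}}{3465}$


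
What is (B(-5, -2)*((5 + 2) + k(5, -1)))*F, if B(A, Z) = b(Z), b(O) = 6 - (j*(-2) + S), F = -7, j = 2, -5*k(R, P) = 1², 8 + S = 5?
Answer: -3094/5 ≈ -618.80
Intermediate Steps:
S = -3 (S = -8 + 5 = -3)
k(R, P) = -⅕ (k(R, P) = -⅕*1² = -⅕*1 = -⅕)
b(O) = 13 (b(O) = 6 - (2*(-2) - 3) = 6 - (-4 - 3) = 6 - 1*(-7) = 6 + 7 = 13)
B(A, Z) = 13
(B(-5, -2)*((5 + 2) + k(5, -1)))*F = (13*((5 + 2) - ⅕))*(-7) = (13*(7 - ⅕))*(-7) = (13*(34/5))*(-7) = (442/5)*(-7) = -3094/5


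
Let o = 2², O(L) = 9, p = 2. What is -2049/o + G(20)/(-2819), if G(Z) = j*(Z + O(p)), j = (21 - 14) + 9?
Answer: -5777987/11276 ≈ -512.41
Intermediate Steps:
j = 16 (j = 7 + 9 = 16)
o = 4
G(Z) = 144 + 16*Z (G(Z) = 16*(Z + 9) = 16*(9 + Z) = 144 + 16*Z)
-2049/o + G(20)/(-2819) = -2049/4 + (144 + 16*20)/(-2819) = -2049*¼ + (144 + 320)*(-1/2819) = -2049/4 + 464*(-1/2819) = -2049/4 - 464/2819 = -5777987/11276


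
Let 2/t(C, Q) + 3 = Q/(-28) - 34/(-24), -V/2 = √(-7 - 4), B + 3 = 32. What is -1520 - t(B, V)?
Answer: -27466856/18085 + 1008*I*√11/18085 ≈ -1518.8 + 0.18486*I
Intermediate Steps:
B = 29 (B = -3 + 32 = 29)
V = -2*I*√11 (V = -2*√(-7 - 4) = -2*I*√11 ≈ -6.6332*I)
t(C, Q) = 2/(-19/12 - Q/28) (t(C, Q) = 2/(-3 + (Q/(-28) - 34/(-24))) = 2/(-3 + (Q*(-1/28) - 34*(-1/24))) = 2/(-3 + (-Q/28 + 17/12)) = 2/(-3 + (17/12 - Q/28)) = 2/(-19/12 - Q/28))
-1520 - t(B, V) = -1520 - (-168)/(133 + 3*(-2*I*√11)) = -1520 - (-168)/(133 - 6*I*√11) = -1520 + 168/(133 - 6*I*√11)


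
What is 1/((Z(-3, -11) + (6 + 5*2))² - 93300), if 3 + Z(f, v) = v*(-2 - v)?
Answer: -1/85904 ≈ -1.1641e-5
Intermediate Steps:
Z(f, v) = -3 + v*(-2 - v)
1/((Z(-3, -11) + (6 + 5*2))² - 93300) = 1/(((-3 - 1*(-11)² - 2*(-11)) + (6 + 5*2))² - 93300) = 1/(((-3 - 1*121 + 22) + (6 + 10))² - 93300) = 1/(((-3 - 121 + 22) + 16)² - 93300) = 1/((-102 + 16)² - 93300) = 1/((-86)² - 93300) = 1/(7396 - 93300) = 1/(-85904) = -1/85904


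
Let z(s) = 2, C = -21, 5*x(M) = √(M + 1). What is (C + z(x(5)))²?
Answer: 361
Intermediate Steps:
x(M) = √(1 + M)/5 (x(M) = √(M + 1)/5 = √(1 + M)/5)
(C + z(x(5)))² = (-21 + 2)² = (-19)² = 361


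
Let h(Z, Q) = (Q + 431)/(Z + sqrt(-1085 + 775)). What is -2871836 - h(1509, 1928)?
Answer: (-2871836*sqrt(310) + 4333602883*I)/(sqrt(310) - 1509*I) ≈ -2.8718e+6 + 0.01825*I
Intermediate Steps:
h(Z, Q) = (431 + Q)/(Z + I*sqrt(310)) (h(Z, Q) = (431 + Q)/(Z + sqrt(-310)) = (431 + Q)/(Z + I*sqrt(310)))
-2871836 - h(1509, 1928) = -2871836 - (431 + 1928)/(1509 + I*sqrt(310)) = -2871836 - 2359/(1509 + I*sqrt(310))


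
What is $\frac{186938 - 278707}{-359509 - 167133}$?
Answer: $\frac{91769}{526642} \approx 0.17425$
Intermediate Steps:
$\frac{186938 - 278707}{-359509 - 167133} = - \frac{91769}{-526642} = \left(-91769\right) \left(- \frac{1}{526642}\right) = \frac{91769}{526642}$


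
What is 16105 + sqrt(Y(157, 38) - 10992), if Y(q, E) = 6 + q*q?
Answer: 16105 + sqrt(13663) ≈ 16222.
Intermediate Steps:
Y(q, E) = 6 + q**2
16105 + sqrt(Y(157, 38) - 10992) = 16105 + sqrt((6 + 157**2) - 10992) = 16105 + sqrt((6 + 24649) - 10992) = 16105 + sqrt(24655 - 10992) = 16105 + sqrt(13663)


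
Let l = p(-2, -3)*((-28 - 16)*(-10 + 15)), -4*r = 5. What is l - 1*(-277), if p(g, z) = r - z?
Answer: -108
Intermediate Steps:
r = -5/4 (r = -¼*5 = -5/4 ≈ -1.2500)
p(g, z) = -5/4 - z
l = -385 (l = (-5/4 - 1*(-3))*((-28 - 16)*(-10 + 15)) = (-5/4 + 3)*(-44*5) = (7/4)*(-220) = -385)
l - 1*(-277) = -385 - 1*(-277) = -385 + 277 = -108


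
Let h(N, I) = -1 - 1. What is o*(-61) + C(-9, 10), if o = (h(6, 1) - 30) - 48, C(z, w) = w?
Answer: 4890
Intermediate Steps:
h(N, I) = -2
o = -80 (o = (-2 - 30) - 48 = -32 - 48 = -80)
o*(-61) + C(-9, 10) = -80*(-61) + 10 = 4880 + 10 = 4890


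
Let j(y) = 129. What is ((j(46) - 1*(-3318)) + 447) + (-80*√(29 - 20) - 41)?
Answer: 3613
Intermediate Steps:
((j(46) - 1*(-3318)) + 447) + (-80*√(29 - 20) - 41) = ((129 - 1*(-3318)) + 447) + (-80*√(29 - 20) - 41) = ((129 + 3318) + 447) + (-80*√9 - 41) = (3447 + 447) + (-80*3 - 41) = 3894 + (-240 - 41) = 3894 - 281 = 3613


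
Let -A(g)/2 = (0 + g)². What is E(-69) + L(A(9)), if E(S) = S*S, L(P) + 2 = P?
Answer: 4597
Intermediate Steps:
A(g) = -2*g² (A(g) = -2*(0 + g)² = -2*g²)
L(P) = -2 + P
E(S) = S²
E(-69) + L(A(9)) = (-69)² + (-2 - 2*9²) = 4761 + (-2 - 2*81) = 4761 + (-2 - 162) = 4761 - 164 = 4597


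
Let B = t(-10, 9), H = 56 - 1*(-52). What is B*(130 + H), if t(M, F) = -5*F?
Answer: -10710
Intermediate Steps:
H = 108 (H = 56 + 52 = 108)
B = -45 (B = -5*9 = -45)
B*(130 + H) = -45*(130 + 108) = -45*238 = -10710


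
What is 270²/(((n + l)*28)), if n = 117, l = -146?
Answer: -18225/203 ≈ -89.778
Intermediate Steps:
270²/(((n + l)*28)) = 270²/(((117 - 146)*28)) = 72900/((-29*28)) = 72900/(-812) = 72900*(-1/812) = -18225/203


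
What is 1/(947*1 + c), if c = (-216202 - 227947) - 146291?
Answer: -1/589493 ≈ -1.6964e-6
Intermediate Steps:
c = -590440 (c = -444149 - 146291 = -590440)
1/(947*1 + c) = 1/(947*1 - 590440) = 1/(947 - 590440) = 1/(-589493) = -1/589493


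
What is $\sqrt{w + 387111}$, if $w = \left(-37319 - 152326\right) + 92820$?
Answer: $3 \sqrt{32254} \approx 538.78$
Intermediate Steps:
$w = -96825$ ($w = -189645 + 92820 = -96825$)
$\sqrt{w + 387111} = \sqrt{-96825 + 387111} = \sqrt{290286} = 3 \sqrt{32254}$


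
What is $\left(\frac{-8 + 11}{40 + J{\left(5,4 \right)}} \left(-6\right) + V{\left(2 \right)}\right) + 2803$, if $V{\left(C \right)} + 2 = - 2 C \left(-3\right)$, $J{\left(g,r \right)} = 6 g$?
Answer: $\frac{98446}{35} \approx 2812.7$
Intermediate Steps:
$V{\left(C \right)} = -2 + 6 C$ ($V{\left(C \right)} = -2 + - 2 C \left(-3\right) = -2 + 6 C$)
$\left(\frac{-8 + 11}{40 + J{\left(5,4 \right)}} \left(-6\right) + V{\left(2 \right)}\right) + 2803 = \left(\frac{-8 + 11}{40 + 6 \cdot 5} \left(-6\right) + \left(-2 + 6 \cdot 2\right)\right) + 2803 = \left(\frac{3}{40 + 30} \left(-6\right) + \left(-2 + 12\right)\right) + 2803 = \left(\frac{3}{70} \left(-6\right) + 10\right) + 2803 = \left(- \frac{9}{35} + 10\right) + 2803 = \frac{341}{35} + 2803 = \frac{98446}{35}$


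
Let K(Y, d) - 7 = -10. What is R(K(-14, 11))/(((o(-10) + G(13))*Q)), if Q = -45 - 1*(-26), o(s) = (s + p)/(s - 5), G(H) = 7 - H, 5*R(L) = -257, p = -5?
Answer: -257/475 ≈ -0.54105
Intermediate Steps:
K(Y, d) = -3 (K(Y, d) = 7 - 10 = -3)
R(L) = -257/5 (R(L) = (⅕)*(-257) = -257/5)
o(s) = 1 (o(s) = (s - 5)/(s - 5) = (-5 + s)/(-5 + s) = 1)
Q = -19 (Q = -45 + 26 = -19)
R(K(-14, 11))/(((o(-10) + G(13))*Q)) = -257*(-1/(19*(1 + (7 - 1*13))))/5 = -257*(-1/(19*(1 + (7 - 13))))/5 = -257*(-1/(19*(1 - 6)))/5 = -257/(5*((-5*(-19)))) = -257/5/95 = -257/5*1/95 = -257/475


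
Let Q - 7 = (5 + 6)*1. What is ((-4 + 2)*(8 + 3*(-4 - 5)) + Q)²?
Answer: 3136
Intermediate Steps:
Q = 18 (Q = 7 + (5 + 6)*1 = 7 + 11*1 = 7 + 11 = 18)
((-4 + 2)*(8 + 3*(-4 - 5)) + Q)² = ((-4 + 2)*(8 + 3*(-4 - 5)) + 18)² = (-2*(8 + 3*(-9)) + 18)² = (-2*(8 - 27) + 18)² = (-2*(-19) + 18)² = (38 + 18)² = 56² = 3136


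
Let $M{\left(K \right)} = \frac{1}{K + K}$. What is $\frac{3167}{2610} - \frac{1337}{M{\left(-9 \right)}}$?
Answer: $\frac{62815427}{2610} \approx 24067.0$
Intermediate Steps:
$M{\left(K \right)} = \frac{1}{2 K}$
$\frac{3167}{2610} - \frac{1337}{M{\left(-9 \right)}} = \frac{3167}{2610} - \frac{1337}{\frac{1}{2} \frac{1}{-9}} = 3167 \cdot \frac{1}{2610} - \frac{1337}{\frac{1}{2} \left(- \frac{1}{9}\right)} = \frac{3167}{2610} - \frac{1337}{- \frac{1}{18}} = \frac{3167}{2610} - -24066 = \frac{3167}{2610} + 24066 = \frac{62815427}{2610}$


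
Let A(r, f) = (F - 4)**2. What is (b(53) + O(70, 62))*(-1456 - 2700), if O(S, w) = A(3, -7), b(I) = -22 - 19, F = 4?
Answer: 170396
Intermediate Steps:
b(I) = -41
A(r, f) = 0 (A(r, f) = (4 - 4)**2 = 0**2 = 0)
O(S, w) = 0
(b(53) + O(70, 62))*(-1456 - 2700) = (-41 + 0)*(-1456 - 2700) = -41*(-4156) = 170396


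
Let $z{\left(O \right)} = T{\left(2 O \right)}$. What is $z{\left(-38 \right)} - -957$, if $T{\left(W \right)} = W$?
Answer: $881$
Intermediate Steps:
$z{\left(O \right)} = 2 O$
$z{\left(-38 \right)} - -957 = 2 \left(-38\right) - -957 = -76 + 957 = 881$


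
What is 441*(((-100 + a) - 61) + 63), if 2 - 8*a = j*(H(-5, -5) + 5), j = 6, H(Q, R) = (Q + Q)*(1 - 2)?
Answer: -48069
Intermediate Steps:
H(Q, R) = -2*Q (H(Q, R) = (2*Q)*(-1) = -2*Q)
a = -11 (a = ¼ - 3*(-2*(-5) + 5)/4 = ¼ - 3*(10 + 5)/4 = ¼ - 3*15/4 = ¼ - ⅛*90 = ¼ - 45/4 = -11)
441*(((-100 + a) - 61) + 63) = 441*(((-100 - 11) - 61) + 63) = 441*((-111 - 61) + 63) = 441*(-172 + 63) = 441*(-109) = -48069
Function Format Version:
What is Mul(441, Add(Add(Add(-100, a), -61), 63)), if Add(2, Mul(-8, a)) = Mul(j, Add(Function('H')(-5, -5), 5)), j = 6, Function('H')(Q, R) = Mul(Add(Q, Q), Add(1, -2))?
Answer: -48069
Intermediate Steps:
Function('H')(Q, R) = Mul(-2, Q) (Function('H')(Q, R) = Mul(Mul(2, Q), -1) = Mul(-2, Q))
a = -11 (a = Add(Rational(1, 4), Mul(Rational(-1, 8), Mul(6, Add(Mul(-2, -5), 5)))) = Add(Rational(1, 4), Mul(Rational(-1, 8), Mul(6, Add(10, 5)))) = Add(Rational(1, 4), Mul(Rational(-1, 8), Mul(6, 15))) = Add(Rational(1, 4), Mul(Rational(-1, 8), 90)) = Add(Rational(1, 4), Rational(-45, 4)) = -11)
Mul(441, Add(Add(Add(-100, a), -61), 63)) = Mul(441, Add(Add(Add(-100, -11), -61), 63)) = Mul(441, Add(Add(-111, -61), 63)) = Mul(441, Add(-172, 63)) = Mul(441, -109) = -48069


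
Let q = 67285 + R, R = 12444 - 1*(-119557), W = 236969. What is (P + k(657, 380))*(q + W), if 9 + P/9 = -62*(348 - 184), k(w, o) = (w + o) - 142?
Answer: -39567455990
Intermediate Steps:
k(w, o) = -142 + o + w (k(w, o) = (o + w) - 142 = -142 + o + w)
R = 132001 (R = 12444 + 119557 = 132001)
P = -91593 (P = -81 + 9*(-62*(348 - 184)) = -81 + 9*(-62*164) = -81 + 9*(-10168) = -81 - 91512 = -91593)
q = 199286 (q = 67285 + 132001 = 199286)
(P + k(657, 380))*(q + W) = (-91593 + (-142 + 380 + 657))*(199286 + 236969) = (-91593 + 895)*436255 = -90698*436255 = -39567455990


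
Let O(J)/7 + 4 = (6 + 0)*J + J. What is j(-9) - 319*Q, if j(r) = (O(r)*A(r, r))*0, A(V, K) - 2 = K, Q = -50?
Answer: 15950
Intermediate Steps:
A(V, K) = 2 + K
O(J) = -28 + 49*J (O(J) = -28 + 7*((6 + 0)*J + J) = -28 + 7*(6*J + J) = -28 + 7*(7*J) = -28 + 49*J)
j(r) = 0 (j(r) = ((-28 + 49*r)*(2 + r))*0 = 0)
j(-9) - 319*Q = 0 - 319*(-50) = 0 + 15950 = 15950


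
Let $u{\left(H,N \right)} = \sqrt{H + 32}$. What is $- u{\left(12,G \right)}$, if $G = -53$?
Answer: $- 2 \sqrt{11} \approx -6.6332$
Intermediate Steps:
$u{\left(H,N \right)} = \sqrt{32 + H}$
$- u{\left(12,G \right)} = - \sqrt{32 + 12} = - \sqrt{44} = - 2 \sqrt{11}$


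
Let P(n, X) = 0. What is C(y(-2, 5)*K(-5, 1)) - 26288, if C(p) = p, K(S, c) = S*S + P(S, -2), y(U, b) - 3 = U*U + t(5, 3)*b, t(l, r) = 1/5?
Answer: -26088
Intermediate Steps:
t(l, r) = 1/5 (t(l, r) = 1*(1/5) = 1/5)
y(U, b) = 3 + U**2 + b/5 (y(U, b) = 3 + (U*U + b/5) = 3 + (U**2 + b/5) = 3 + U**2 + b/5)
K(S, c) = S**2 (K(S, c) = S*S + 0 = S**2 + 0 = S**2)
C(y(-2, 5)*K(-5, 1)) - 26288 = (3 + (-2)**2 + (1/5)*5)*(-5)**2 - 26288 = (3 + 4 + 1)*25 - 26288 = 8*25 - 26288 = 200 - 26288 = -26088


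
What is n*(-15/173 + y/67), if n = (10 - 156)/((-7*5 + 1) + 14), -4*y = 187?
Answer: -2655083/463640 ≈ -5.7266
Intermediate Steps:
y = -187/4 (y = -¼*187 = -187/4 ≈ -46.750)
n = 73/10 (n = -146/((-35 + 1) + 14) = -146/(-34 + 14) = -146/(-20) = -146*(-1/20) = 73/10 ≈ 7.3000)
n*(-15/173 + y/67) = 73*(-15/173 - 187/4/67)/10 = 73*(-15*1/173 - 187/4*1/67)/10 = 73*(-15/173 - 187/268)/10 = (73/10)*(-36371/46364) = -2655083/463640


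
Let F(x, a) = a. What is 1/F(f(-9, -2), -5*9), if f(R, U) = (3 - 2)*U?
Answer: -1/45 ≈ -0.022222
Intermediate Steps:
f(R, U) = U (f(R, U) = 1*U = U)
1/F(f(-9, -2), -5*9) = 1/(-5*9) = 1/(-45) = -1/45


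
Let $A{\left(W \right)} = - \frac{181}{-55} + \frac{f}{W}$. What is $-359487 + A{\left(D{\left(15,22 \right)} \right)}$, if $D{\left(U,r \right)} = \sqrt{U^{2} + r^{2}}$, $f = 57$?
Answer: $- \frac{19771604}{55} + \frac{57 \sqrt{709}}{709} \approx -3.5948 \cdot 10^{5}$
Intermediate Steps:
$A{\left(W \right)} = \frac{181}{55} + \frac{57}{W}$ ($A{\left(W \right)} = - \frac{181}{-55} + \frac{57}{W} = \left(-181\right) \left(- \frac{1}{55}\right) + \frac{57}{W} = \frac{181}{55} + \frac{57}{W}$)
$-359487 + A{\left(D{\left(15,22 \right)} \right)} = -359487 + \left(\frac{181}{55} + \frac{57}{\sqrt{15^{2} + 22^{2}}}\right) = -359487 + \left(\frac{181}{55} + \frac{57}{\sqrt{225 + 484}}\right) = -359487 + \left(\frac{181}{55} + \frac{57}{\sqrt{709}}\right) = -359487 + \left(\frac{181}{55} + 57 \frac{\sqrt{709}}{709}\right) = -359487 + \left(\frac{181}{55} + \frac{57 \sqrt{709}}{709}\right) = - \frac{19771604}{55} + \frac{57 \sqrt{709}}{709}$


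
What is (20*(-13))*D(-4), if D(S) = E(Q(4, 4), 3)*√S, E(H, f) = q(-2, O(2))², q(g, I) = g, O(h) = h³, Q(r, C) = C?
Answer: -2080*I ≈ -2080.0*I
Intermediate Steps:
E(H, f) = 4 (E(H, f) = (-2)² = 4)
D(S) = 4*√S
(20*(-13))*D(-4) = (20*(-13))*(4*√(-4)) = -1040*2*I = -2080*I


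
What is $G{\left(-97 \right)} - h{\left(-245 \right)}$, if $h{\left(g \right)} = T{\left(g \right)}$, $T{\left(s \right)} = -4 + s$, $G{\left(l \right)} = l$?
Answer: $152$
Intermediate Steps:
$h{\left(g \right)} = -4 + g$
$G{\left(-97 \right)} - h{\left(-245 \right)} = -97 - \left(-4 - 245\right) = -97 - -249 = -97 + 249 = 152$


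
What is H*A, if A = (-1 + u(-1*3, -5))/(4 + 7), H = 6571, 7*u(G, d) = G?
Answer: -65710/77 ≈ -853.38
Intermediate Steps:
u(G, d) = G/7
A = -10/77 (A = (-1 + (-1*3)/7)/(4 + 7) = (-1 + (⅐)*(-3))/11 = (-1 - 3/7)*(1/11) = -10/7*1/11 = -10/77 ≈ -0.12987)
H*A = 6571*(-10/77) = -65710/77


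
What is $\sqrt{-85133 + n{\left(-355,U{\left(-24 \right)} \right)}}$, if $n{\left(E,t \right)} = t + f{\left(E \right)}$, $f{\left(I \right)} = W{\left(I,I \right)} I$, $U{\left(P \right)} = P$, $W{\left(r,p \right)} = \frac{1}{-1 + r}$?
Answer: $\frac{3 i \sqrt{299786977}}{178} \approx 291.81 i$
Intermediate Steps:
$f{\left(I \right)} = \frac{I}{-1 + I}$
$n{\left(E,t \right)} = t + \frac{E}{-1 + E}$
$\sqrt{-85133 + n{\left(-355,U{\left(-24 \right)} \right)}} = \sqrt{-85133 + \frac{-355 - 24 \left(-1 - 355\right)}{-1 - 355}} = \sqrt{-85133 + \frac{-355 - -8544}{-356}} = \sqrt{-85133 - \frac{-355 + 8544}{356}} = \sqrt{-85133 - \frac{8189}{356}} = \sqrt{- \frac{30315537}{356}} = \frac{3 i \sqrt{299786977}}{178}$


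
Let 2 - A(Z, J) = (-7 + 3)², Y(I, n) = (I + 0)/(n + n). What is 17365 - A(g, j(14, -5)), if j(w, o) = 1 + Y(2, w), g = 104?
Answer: 17379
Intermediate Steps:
Y(I, n) = I/(2*n) (Y(I, n) = I/((2*n)) = I*(1/(2*n)) = I/(2*n))
j(w, o) = 1 + 1/w (j(w, o) = 1 + (½)*2/w = 1 + 1/w)
A(Z, J) = -14 (A(Z, J) = 2 - (-7 + 3)² = 2 - 1*(-4)² = 2 - 1*16 = 2 - 16 = -14)
17365 - A(g, j(14, -5)) = 17365 - 1*(-14) = 17365 + 14 = 17379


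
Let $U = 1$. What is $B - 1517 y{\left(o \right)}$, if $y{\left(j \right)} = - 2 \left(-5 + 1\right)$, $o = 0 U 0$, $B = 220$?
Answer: $-11916$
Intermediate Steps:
$o = 0$ ($o = 0 \cdot 1 \cdot 0 = 0 \cdot 0 = 0$)
$y{\left(j \right)} = 8$ ($y{\left(j \right)} = \left(-2\right) \left(-4\right) = 8$)
$B - 1517 y{\left(o \right)} = 220 - 12136 = -11916$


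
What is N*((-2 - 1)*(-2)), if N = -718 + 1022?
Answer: 1824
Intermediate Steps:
N = 304
N*((-2 - 1)*(-2)) = 304*((-2 - 1)*(-2)) = 304*(-3*(-2)) = 304*6 = 1824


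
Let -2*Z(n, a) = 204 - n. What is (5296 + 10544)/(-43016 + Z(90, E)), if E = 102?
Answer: -15840/43073 ≈ -0.36775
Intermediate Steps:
Z(n, a) = -102 + n/2 (Z(n, a) = -(204 - n)/2 = -102 + n/2)
(5296 + 10544)/(-43016 + Z(90, E)) = (5296 + 10544)/(-43016 + (-102 + (1/2)*90)) = 15840/(-43016 + (-102 + 45)) = 15840/(-43016 - 57) = 15840/(-43073) = 15840*(-1/43073) = -15840/43073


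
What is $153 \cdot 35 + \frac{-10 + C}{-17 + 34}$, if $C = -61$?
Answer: $\frac{90964}{17} \approx 5350.8$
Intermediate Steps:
$153 \cdot 35 + \frac{-10 + C}{-17 + 34} = 153 \cdot 35 + \frac{-10 - 61}{-17 + 34} = 5355 - \frac{71}{17} = \frac{90964}{17}$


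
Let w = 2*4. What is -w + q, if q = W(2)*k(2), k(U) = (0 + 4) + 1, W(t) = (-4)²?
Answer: 72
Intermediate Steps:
W(t) = 16
k(U) = 5 (k(U) = 4 + 1 = 5)
w = 8
q = 80 (q = 16*5 = 80)
-w + q = -1*8 + 80 = -8 + 80 = 72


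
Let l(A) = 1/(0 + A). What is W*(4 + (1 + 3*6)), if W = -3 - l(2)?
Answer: -161/2 ≈ -80.500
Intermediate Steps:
l(A) = 1/A
W = -7/2 (W = -3 - 1/2 = -3 - 1*½ = -3 - ½ = -7/2 ≈ -3.5000)
W*(4 + (1 + 3*6)) = -7*(4 + (1 + 3*6))/2 = -7*(4 + (1 + 18))/2 = -7*(4 + 19)/2 = -7/2*23 = -161/2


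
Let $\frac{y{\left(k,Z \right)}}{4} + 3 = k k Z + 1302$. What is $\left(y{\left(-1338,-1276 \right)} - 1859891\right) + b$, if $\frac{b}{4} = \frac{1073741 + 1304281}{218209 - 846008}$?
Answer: $- \frac{5737618342825817}{627799} \approx -9.1393 \cdot 10^{9}$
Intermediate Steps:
$y{\left(k,Z \right)} = 5196 + 4 Z k^{2}$ ($y{\left(k,Z \right)} = -12 + 4 \left(k k Z + 1302\right) = -12 + 4 \left(k^{2} Z + 1302\right) = -12 + 4 \left(Z k^{2} + 1302\right) = -12 + 4 \left(1302 + Z k^{2}\right) = -12 + \left(5208 + 4 Z k^{2}\right) = 5196 + 4 Z k^{2}$)
$b = - \frac{9512088}{627799}$ ($b = 4 \frac{1073741 + 1304281}{218209 - 846008} = 4 \frac{2378022}{-627799} = 4 \cdot 2378022 \left(- \frac{1}{627799}\right) = 4 \left(- \frac{2378022}{627799}\right) = - \frac{9512088}{627799} \approx -15.151$)
$\left(y{\left(-1338,-1276 \right)} - 1859891\right) + b = \left(\left(5196 + 4 \left(-1276\right) \left(-1338\right)^{2}\right) - 1859891\right) - \frac{9512088}{627799} = \left(\left(5196 + 4 \left(-1276\right) 1790244\right) - 1859891\right) - \frac{9512088}{627799} = \left(\left(5196 - 9137405376\right) - 1859891\right) - \frac{9512088}{627799} = \left(-9137400180 - 1859891\right) - \frac{9512088}{627799} = -9139260071 - \frac{9512088}{627799} = - \frac{5737618342825817}{627799}$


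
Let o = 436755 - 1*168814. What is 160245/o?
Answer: 160245/267941 ≈ 0.59806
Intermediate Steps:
o = 267941 (o = 436755 - 168814 = 267941)
160245/o = 160245/267941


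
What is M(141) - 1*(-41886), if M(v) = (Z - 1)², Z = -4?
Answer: 41911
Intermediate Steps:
M(v) = 25 (M(v) = (-4 - 1)² = (-5)² = 25)
M(141) - 1*(-41886) = 25 - 1*(-41886) = 25 + 41886 = 41911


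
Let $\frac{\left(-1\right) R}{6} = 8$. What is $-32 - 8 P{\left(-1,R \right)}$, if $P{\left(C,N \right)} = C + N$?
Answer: $360$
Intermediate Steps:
$R = -48$ ($R = \left(-6\right) 8 = -48$)
$-32 - 8 P{\left(-1,R \right)} = -32 - 8 \left(-1 - 48\right) = -32 - -392 = -32 + 392 = 360$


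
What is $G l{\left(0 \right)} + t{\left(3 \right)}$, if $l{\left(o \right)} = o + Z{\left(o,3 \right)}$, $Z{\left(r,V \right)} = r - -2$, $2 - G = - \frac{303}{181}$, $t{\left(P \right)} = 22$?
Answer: $\frac{5312}{181} \approx 29.348$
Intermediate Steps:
$G = \frac{665}{181}$ ($G = 2 - - \frac{303}{181} = 2 + \frac{303}{181} = \frac{665}{181} \approx 3.674$)
$Z{\left(r,V \right)} = 2 + r$ ($Z{\left(r,V \right)} = r + 2 = 2 + r$)
$l{\left(o \right)} = 2 + 2 o$ ($l{\left(o \right)} = o + \left(2 + o\right) = 2 + 2 o$)
$G l{\left(0 \right)} + t{\left(3 \right)} = \frac{665 \left(2 + 2 \cdot 0\right)}{181} + 22 = \frac{665 \left(2 + 0\right)}{181} + 22 = \frac{665}{181} \cdot 2 + 22 = \frac{1330}{181} + 22 = \frac{5312}{181}$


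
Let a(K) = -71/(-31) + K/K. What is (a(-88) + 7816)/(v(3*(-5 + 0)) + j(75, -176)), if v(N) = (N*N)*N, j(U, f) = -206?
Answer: -242398/111011 ≈ -2.1835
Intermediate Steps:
a(K) = 102/31 (a(K) = -71*(-1/31) + 1 = 71/31 + 1 = 102/31)
v(N) = N³ (v(N) = N²*N = N³)
(a(-88) + 7816)/(v(3*(-5 + 0)) + j(75, -176)) = (102/31 + 7816)/((3*(-5 + 0))³ - 206) = 242398/(31*((3*(-5))³ - 206)) = 242398/(31*((-15)³ - 206)) = 242398/(31*(-3375 - 206)) = (242398/31)/(-3581) = (242398/31)*(-1/3581) = -242398/111011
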